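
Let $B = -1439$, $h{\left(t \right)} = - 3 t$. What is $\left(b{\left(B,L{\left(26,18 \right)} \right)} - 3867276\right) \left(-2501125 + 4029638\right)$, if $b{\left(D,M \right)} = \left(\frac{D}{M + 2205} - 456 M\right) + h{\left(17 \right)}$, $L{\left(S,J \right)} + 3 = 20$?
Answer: $- \frac{13161149569895201}{2222} \approx -5.9231 \cdot 10^{12}$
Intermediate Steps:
$L{\left(S,J \right)} = 17$ ($L{\left(S,J \right)} = -3 + 20 = 17$)
$b{\left(D,M \right)} = -51 - 456 M + \frac{D}{2205 + M}$ ($b{\left(D,M \right)} = \left(\frac{D}{M + 2205} - 456 M\right) - 51 = \left(\frac{D}{2205 + M} - 456 M\right) - 51 = \left(- 456 M + \frac{D}{2205 + M}\right) - 51 = -51 - 456 M + \frac{D}{2205 + M}$)
$\left(b{\left(B,L{\left(26,18 \right)} \right)} - 3867276\right) \left(-2501125 + 4029638\right) = \left(\frac{-112455 - 1439 - 17094027 - 456 \cdot 17^{2}}{2205 + 17} - 3867276\right) \left(-2501125 + 4029638\right) = \left(\frac{-112455 - 1439 - 17094027 - 131784}{2222} - 3867276\right) 1528513 = \left(\frac{1}{2222} \left(-17339705\right) - 3867276\right) 1528513 = \left(- \frac{17339705}{2222} - 3867276\right) 1528513 = \left(- \frac{8610426977}{2222}\right) 1528513 = - \frac{13161149569895201}{2222}$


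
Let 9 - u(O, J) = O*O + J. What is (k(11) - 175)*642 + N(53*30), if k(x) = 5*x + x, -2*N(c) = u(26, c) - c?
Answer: -136109/2 ≈ -68055.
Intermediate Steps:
u(O, J) = 9 - J - O² (u(O, J) = 9 - (O*O + J) = 9 - (O² + J) = 9 - (J + O²) = 9 + (-J - O²) = 9 - J - O²)
N(c) = 667/2 + c (N(c) = -((9 - c - 1*26²) - c)/2 = -((9 - c - 1*676) - c)/2 = -((9 - c - 676) - c)/2 = -((-667 - c) - c)/2 = -(-667 - 2*c)/2 = 667/2 + c)
k(x) = 6*x
(k(11) - 175)*642 + N(53*30) = (6*11 - 175)*642 + (667/2 + 53*30) = (66 - 175)*642 + (667/2 + 1590) = -109*642 + 3847/2 = -69978 + 3847/2 = -136109/2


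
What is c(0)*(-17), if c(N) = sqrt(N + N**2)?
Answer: 0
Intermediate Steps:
c(0)*(-17) = sqrt(0*(1 + 0))*(-17) = sqrt(0*1)*(-17) = sqrt(0)*(-17) = 0*(-17) = 0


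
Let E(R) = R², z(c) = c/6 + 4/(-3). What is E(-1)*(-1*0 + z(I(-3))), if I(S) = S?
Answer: -11/6 ≈ -1.8333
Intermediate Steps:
z(c) = -4/3 + c/6 (z(c) = c*(⅙) + 4*(-⅓) = c/6 - 4/3 = -4/3 + c/6)
E(-1)*(-1*0 + z(I(-3))) = (-1)²*(-1*0 + (-4/3 + (⅙)*(-3))) = 1*(0 + (-4/3 - ½)) = 1*(0 - 11/6) = 1*(-11/6) = -11/6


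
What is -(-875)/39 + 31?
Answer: 2084/39 ≈ 53.436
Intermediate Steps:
-(-875)/39 + 31 = -35*(-25/39) + 31 = 875/39 + 31 = 2084/39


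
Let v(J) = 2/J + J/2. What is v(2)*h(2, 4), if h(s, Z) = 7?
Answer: 14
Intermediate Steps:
v(J) = J/2 + 2/J (v(J) = 2/J + J*(½) = 2/J + J/2 = J/2 + 2/J)
v(2)*h(2, 4) = ((½)*2 + 2/2)*7 = (1 + 2*(½))*7 = (1 + 1)*7 = 2*7 = 14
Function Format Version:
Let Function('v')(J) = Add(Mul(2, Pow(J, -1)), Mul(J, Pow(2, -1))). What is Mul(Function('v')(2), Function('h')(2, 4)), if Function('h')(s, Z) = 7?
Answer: 14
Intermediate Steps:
Function('v')(J) = Add(Mul(Rational(1, 2), J), Mul(2, Pow(J, -1))) (Function('v')(J) = Add(Mul(2, Pow(J, -1)), Mul(J, Rational(1, 2))) = Add(Mul(2, Pow(J, -1)), Mul(Rational(1, 2), J)) = Add(Mul(Rational(1, 2), J), Mul(2, Pow(J, -1))))
Mul(Function('v')(2), Function('h')(2, 4)) = Mul(Add(Mul(Rational(1, 2), 2), Mul(2, Pow(2, -1))), 7) = Mul(Add(1, Mul(2, Rational(1, 2))), 7) = Mul(Add(1, 1), 7) = Mul(2, 7) = 14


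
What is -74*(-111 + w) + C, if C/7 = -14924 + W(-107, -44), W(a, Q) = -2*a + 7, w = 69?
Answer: -99813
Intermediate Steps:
W(a, Q) = 7 - 2*a
C = -102921 (C = 7*(-14924 + (7 - 2*(-107))) = 7*(-14924 + (7 + 214)) = 7*(-14924 + 221) = 7*(-14703) = -102921)
-74*(-111 + w) + C = -74*(-111 + 69) - 102921 = -74*(-42) - 102921 = 3108 - 102921 = -99813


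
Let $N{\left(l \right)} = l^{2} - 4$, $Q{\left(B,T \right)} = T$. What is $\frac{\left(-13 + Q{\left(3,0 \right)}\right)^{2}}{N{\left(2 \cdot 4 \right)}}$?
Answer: $\frac{169}{60} \approx 2.8167$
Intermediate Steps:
$N{\left(l \right)} = -4 + l^{2}$
$\frac{\left(-13 + Q{\left(3,0 \right)}\right)^{2}}{N{\left(2 \cdot 4 \right)}} = \frac{\left(-13 + 0\right)^{2}}{-4 + \left(2 \cdot 4\right)^{2}} = \frac{\left(-13\right)^{2}}{-4 + 8^{2}} = \frac{169}{-4 + 64} = \frac{169}{60}$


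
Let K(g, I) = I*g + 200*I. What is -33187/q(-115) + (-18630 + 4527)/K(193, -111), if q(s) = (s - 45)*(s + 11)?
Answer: -134782509/80654080 ≈ -1.6711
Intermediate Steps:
q(s) = (-45 + s)*(11 + s)
K(g, I) = 200*I + I*g
-33187/q(-115) + (-18630 + 4527)/K(193, -111) = -33187/(-495 + (-115)² - 34*(-115)) + (-18630 + 4527)/((-111*(200 + 193))) = -33187/(-495 + 13225 + 3910) - 14103/((-111*393)) = -33187/16640 - 14103/(-43623) = -33187*1/16640 - 14103*(-1/43623) = -33187/16640 + 1567/4847 = -134782509/80654080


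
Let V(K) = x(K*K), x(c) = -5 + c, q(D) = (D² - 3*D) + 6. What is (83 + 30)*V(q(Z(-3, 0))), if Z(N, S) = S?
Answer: 3503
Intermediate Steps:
q(D) = 6 + D² - 3*D
V(K) = -5 + K² (V(K) = -5 + K*K = -5 + K²)
(83 + 30)*V(q(Z(-3, 0))) = (83 + 30)*(-5 + (6 + 0² - 3*0)²) = 113*(-5 + (6 + 0 + 0)²) = 113*(-5 + 6²) = 113*(-5 + 36) = 113*31 = 3503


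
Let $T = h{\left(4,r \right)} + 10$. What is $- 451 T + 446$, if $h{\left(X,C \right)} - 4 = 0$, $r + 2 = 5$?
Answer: $-5868$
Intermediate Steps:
$r = 3$ ($r = -2 + 5 = 3$)
$h{\left(X,C \right)} = 4$ ($h{\left(X,C \right)} = 4 + 0 = 4$)
$T = 14$ ($T = 4 + 10 = 14$)
$- 451 T + 446 = \left(-451\right) 14 + 446 = -6314 + 446 = -5868$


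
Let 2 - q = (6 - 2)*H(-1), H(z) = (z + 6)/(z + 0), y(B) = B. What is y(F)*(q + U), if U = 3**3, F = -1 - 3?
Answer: -196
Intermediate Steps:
F = -4
U = 27
H(z) = (6 + z)/z
q = 22 (q = 2 - (6 - 2)*(6 - 1)/(-1) = 2 - 4*(-1*5) = 2 - 4*(-5) = 2 - 1*(-20) = 2 + 20 = 22)
y(F)*(q + U) = -4*(22 + 27) = -4*49 = -196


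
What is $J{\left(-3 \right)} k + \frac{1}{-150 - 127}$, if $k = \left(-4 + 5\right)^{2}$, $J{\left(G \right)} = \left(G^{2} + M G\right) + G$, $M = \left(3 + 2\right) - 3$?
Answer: $- \frac{1}{277} \approx -0.0036101$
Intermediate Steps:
$M = 2$ ($M = 5 - 3 = 2$)
$J{\left(G \right)} = G^{2} + 3 G$ ($J{\left(G \right)} = \left(G^{2} + 2 G\right) + G = G^{2} + 3 G$)
$k = 1$ ($k = 1^{2} = 1$)
$J{\left(-3 \right)} k + \frac{1}{-150 - 127} = - 3 \left(3 - 3\right) 1 + \frac{1}{-150 - 127} = \left(-3\right) 0 \cdot 1 + \frac{1}{-277} = 0 \cdot 1 - \frac{1}{277} = 0 - \frac{1}{277} = - \frac{1}{277}$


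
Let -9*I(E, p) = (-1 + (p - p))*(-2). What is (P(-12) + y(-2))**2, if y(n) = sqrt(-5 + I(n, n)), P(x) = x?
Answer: (36 - I*sqrt(47))**2/9 ≈ 138.78 - 54.845*I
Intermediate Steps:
I(E, p) = -2/9 (I(E, p) = -(-1 + (p - p))*(-2)/9 = -(-1 + 0)*(-2)/9 = -(-1)*(-2)/9 = -1/9*2 = -2/9)
y(n) = I*sqrt(47)/3 (y(n) = sqrt(-5 - 2/9) = sqrt(-47/9) = I*sqrt(47)/3)
(P(-12) + y(-2))**2 = (-12 + I*sqrt(47)/3)**2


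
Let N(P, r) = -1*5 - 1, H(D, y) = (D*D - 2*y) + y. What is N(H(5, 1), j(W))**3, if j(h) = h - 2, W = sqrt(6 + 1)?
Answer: -216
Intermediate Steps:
H(D, y) = D**2 - y (H(D, y) = (D**2 - 2*y) + y = D**2 - y)
W = sqrt(7) ≈ 2.6458
j(h) = -2 + h
N(P, r) = -6 (N(P, r) = -5 - 1 = -6)
N(H(5, 1), j(W))**3 = (-6)**3 = -216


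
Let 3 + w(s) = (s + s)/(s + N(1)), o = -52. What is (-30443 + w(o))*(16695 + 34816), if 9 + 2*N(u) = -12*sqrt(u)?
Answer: -196027273962/125 ≈ -1.5682e+9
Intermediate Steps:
N(u) = -9/2 - 6*sqrt(u) (N(u) = -9/2 + (-12*sqrt(u))/2 = -9/2 - 6*sqrt(u))
w(s) = -3 + 2*s/(-21/2 + s) (w(s) = -3 + (s + s)/(s + (-9/2 - 6*sqrt(1))) = -3 + (2*s)/(s + (-9/2 - 6*1)) = -3 + (2*s)/(s + (-9/2 - 6)) = -3 + (2*s)/(s - 21/2) = -3 + (2*s)/(-21/2 + s) = -3 + 2*s/(-21/2 + s))
(-30443 + w(o))*(16695 + 34816) = (-30443 + (-63 + 2*(-52))/(21 - 2*(-52)))*(16695 + 34816) = (-30443 + (-63 - 104)/(21 + 104))*51511 = (-30443 - 167/125)*51511 = -3805542/125*51511 = -196027273962/125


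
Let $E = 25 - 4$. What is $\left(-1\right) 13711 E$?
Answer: $-287931$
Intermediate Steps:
$E = 21$ ($E = 25 - 4 = 21$)
$\left(-1\right) 13711 E = \left(-1\right) 13711 \cdot 21 = \left(-13711\right) 21 = -287931$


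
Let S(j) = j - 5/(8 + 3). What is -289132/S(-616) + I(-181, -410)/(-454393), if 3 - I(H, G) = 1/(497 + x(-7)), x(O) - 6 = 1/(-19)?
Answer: 13810093306308747/29444319243748 ≈ 469.02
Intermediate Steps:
x(O) = 113/19 (x(O) = 6 + 1/(-19) = 6 - 1/19 = 113/19)
I(H, G) = 28649/9556 (I(H, G) = 3 - 1/(497 + 113/19) = 3 - 1/9556/19 = 3 - 1*19/9556 = 3 - 19/9556 = 28649/9556)
S(j) = -5/11 + j (S(j) = j - 5/11 = -5/11 + j)
-289132/S(-616) + I(-181, -410)/(-454393) = -289132/(-5/11 - 616) + (28649/9556)/(-454393) = -289132/(-6781/11) + (28649/9556)*(-1/454393) = -289132*(-11/6781) - 28649/4342179508 = 3180452/6781 - 28649/4342179508 = 13810093306308747/29444319243748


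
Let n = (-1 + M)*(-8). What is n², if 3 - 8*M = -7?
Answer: 4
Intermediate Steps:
M = 5/4 (M = 3/8 - ⅛*(-7) = 3/8 + 7/8 = 5/4 ≈ 1.2500)
n = -2 (n = (-1 + 5/4)*(-8) = (¼)*(-8) = -2)
n² = (-2)² = 4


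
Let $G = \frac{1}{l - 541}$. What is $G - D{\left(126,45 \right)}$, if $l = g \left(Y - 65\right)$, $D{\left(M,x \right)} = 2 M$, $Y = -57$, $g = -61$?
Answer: $- \frac{1739051}{6901} \approx -252.0$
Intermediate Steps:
$l = 7442$ ($l = - 61 \left(-57 - 65\right) = \left(-61\right) \left(-122\right) = 7442$)
$G = \frac{1}{6901}$ ($G = \frac{1}{7442 - 541} = \frac{1}{6901} \approx 0.00014491$)
$G - D{\left(126,45 \right)} = \frac{1}{6901} - 2 \cdot 126 = \frac{1}{6901} - 252 = - \frac{1739051}{6901}$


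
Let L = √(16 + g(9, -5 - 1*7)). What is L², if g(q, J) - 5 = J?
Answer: 9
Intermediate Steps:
g(q, J) = 5 + J
L = 3 (L = √(16 + (5 + (-5 - 1*7))) = √(16 + (5 + (-5 - 7))) = √(16 + (5 - 12)) = √(16 - 7) = √9 = 3)
L² = 3² = 9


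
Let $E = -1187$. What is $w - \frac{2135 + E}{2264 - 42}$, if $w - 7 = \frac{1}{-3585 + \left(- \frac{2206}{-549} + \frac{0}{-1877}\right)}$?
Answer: $\frac{14356788638}{2184180449} \approx 6.5731$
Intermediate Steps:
$w = \frac{13761164}{1965959}$ ($w = 7 + \frac{1}{-3585 + \left(- \frac{2206}{-549} + \frac{0}{-1877}\right)} = 7 + \frac{1}{-3585 + \left(\left(-2206\right) \left(- \frac{1}{549}\right) + 0 \left(- \frac{1}{1877}\right)\right)} = 7 + \frac{1}{-3585 + \left(\frac{2206}{549} + 0\right)} = 7 + \frac{1}{-3585 + \frac{2206}{549}} = 7 + \frac{1}{- \frac{1965959}{549}} = 7 - \frac{549}{1965959} = \frac{13761164}{1965959} \approx 6.9997$)
$w - \frac{2135 + E}{2264 - 42} = \frac{13761164}{1965959} - \frac{2135 - 1187}{2264 - 42} = \frac{13761164}{1965959} - \frac{948}{2222} = \frac{13761164}{1965959} - 948 \cdot \frac{1}{2222} = \frac{13761164}{1965959} - \frac{474}{1111} = \frac{14356788638}{2184180449}$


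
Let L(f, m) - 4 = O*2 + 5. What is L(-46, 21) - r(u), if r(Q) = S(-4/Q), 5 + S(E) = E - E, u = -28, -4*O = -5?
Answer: 33/2 ≈ 16.500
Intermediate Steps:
O = 5/4 (O = -¼*(-5) = 5/4 ≈ 1.2500)
L(f, m) = 23/2 (L(f, m) = 4 + ((5/4)*2 + 5) = 4 + (5/2 + 5) = 4 + 15/2 = 23/2)
S(E) = -5 (S(E) = -5 + (E - E) = -5 + 0 = -5)
r(Q) = -5
L(-46, 21) - r(u) = 23/2 - 1*(-5) = 23/2 + 5 = 33/2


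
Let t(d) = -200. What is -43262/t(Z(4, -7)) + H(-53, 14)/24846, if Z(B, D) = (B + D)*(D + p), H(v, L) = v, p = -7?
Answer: 268719263/1242300 ≈ 216.31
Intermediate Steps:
Z(B, D) = (-7 + D)*(B + D) (Z(B, D) = (B + D)*(D - 7) = (B + D)*(-7 + D) = (-7 + D)*(B + D))
-43262/t(Z(4, -7)) + H(-53, 14)/24846 = -43262/(-200) - 53/24846 = -43262*(-1/200) - 53*1/24846 = 21631/100 - 53/24846 = 268719263/1242300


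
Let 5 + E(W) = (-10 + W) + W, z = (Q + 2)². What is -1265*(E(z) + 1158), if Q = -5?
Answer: -1468665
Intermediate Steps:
z = 9 (z = (-5 + 2)² = (-3)² = 9)
E(W) = -15 + 2*W (E(W) = -5 + ((-10 + W) + W) = -5 + (-10 + 2*W) = -15 + 2*W)
-1265*(E(z) + 1158) = -1265*((-15 + 2*9) + 1158) = -1265*((-15 + 18) + 1158) = -1265*(3 + 1158) = -1265*1161 = -1468665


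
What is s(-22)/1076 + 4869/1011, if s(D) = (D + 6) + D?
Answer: 866771/181306 ≈ 4.7807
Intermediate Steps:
s(D) = 6 + 2*D (s(D) = (6 + D) + D = 6 + 2*D)
s(-22)/1076 + 4869/1011 = (6 + 2*(-22))/1076 + 4869/1011 = (6 - 44)*(1/1076) + 4869*(1/1011) = -38*1/1076 + 1623/337 = -19/538 + 1623/337 = 866771/181306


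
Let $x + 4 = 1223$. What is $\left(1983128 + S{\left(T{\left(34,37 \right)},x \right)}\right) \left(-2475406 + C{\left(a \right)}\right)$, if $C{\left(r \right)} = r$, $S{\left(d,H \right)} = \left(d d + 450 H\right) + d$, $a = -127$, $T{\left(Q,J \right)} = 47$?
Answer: $-6272837236822$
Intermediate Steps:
$x = 1219$ ($x = -4 + 1223 = 1219$)
$S{\left(d,H \right)} = d + d^{2} + 450 H$ ($S{\left(d,H \right)} = \left(d^{2} + 450 H\right) + d = d + d^{2} + 450 H$)
$\left(1983128 + S{\left(T{\left(34,37 \right)},x \right)}\right) \left(-2475406 + C{\left(a \right)}\right) = \left(1983128 + \left(47 + 47^{2} + 450 \cdot 1219\right)\right) \left(-2475406 - 127\right) = \left(1983128 + \left(47 + 2209 + 548550\right)\right) \left(-2475533\right) = \left(1983128 + 550806\right) \left(-2475533\right) = 2533934 \left(-2475533\right) = -6272837236822$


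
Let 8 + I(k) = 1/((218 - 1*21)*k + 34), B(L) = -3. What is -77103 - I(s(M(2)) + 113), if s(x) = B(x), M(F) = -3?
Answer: -1673269881/21704 ≈ -77095.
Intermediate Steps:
s(x) = -3
I(k) = -8 + 1/(34 + 197*k) (I(k) = -8 + 1/((218 - 1*21)*k + 34) = -8 + 1/((218 - 21)*k + 34) = -8 + 1/(197*k + 34) = -8 + 1/(34 + 197*k))
-77103 - I(s(M(2)) + 113) = -77103 - (-271 - 1576*(-3 + 113))/(34 + 197*(-3 + 113)) = -77103 - (-271 - 1576*110)/(34 + 197*110) = -77103 - (-271 - 173360)/(34 + 21670) = -77103 - (-173631)/21704 = -77103 - 1*(-173631/21704) = -77103 + 173631/21704 = -1673269881/21704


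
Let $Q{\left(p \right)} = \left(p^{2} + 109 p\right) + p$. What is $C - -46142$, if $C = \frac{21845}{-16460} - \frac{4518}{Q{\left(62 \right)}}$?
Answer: $\frac{101237151239}{2194118} \approx 46140.0$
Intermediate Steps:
$Q{\left(p \right)} = p^{2} + 110 p$
$C = - \frac{3841517}{2194118}$ ($C = \frac{21845}{-16460} - \frac{4518}{62 \left(110 + 62\right)} = 21845 \left(- \frac{1}{16460}\right) - \frac{4518}{62 \cdot 172} = - \frac{4369}{3292} - \frac{4518}{10664} = - \frac{4369}{3292} - \frac{2259}{5332} = - \frac{3841517}{2194118} \approx -1.7508$)
$C - -46142 = - \frac{3841517}{2194118} - -46142 = - \frac{3841517}{2194118} + 46142 = \frac{101237151239}{2194118}$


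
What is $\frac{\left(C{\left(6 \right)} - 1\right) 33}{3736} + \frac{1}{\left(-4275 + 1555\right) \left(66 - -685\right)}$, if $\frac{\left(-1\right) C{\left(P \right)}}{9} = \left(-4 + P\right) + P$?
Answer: $- \frac{615114527}{953950240} \approx -0.64481$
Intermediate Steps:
$C{\left(P \right)} = 36 - 18 P$ ($C{\left(P \right)} = - 9 \left(\left(-4 + P\right) + P\right) = - 9 \left(-4 + 2 P\right) = 36 - 18 P$)
$\frac{\left(C{\left(6 \right)} - 1\right) 33}{3736} + \frac{1}{\left(-4275 + 1555\right) \left(66 - -685\right)} = \frac{\left(\left(36 - 108\right) - 1\right) 33}{3736} + \frac{1}{\left(-4275 + 1555\right) \left(66 - -685\right)} = \left(\left(36 - 108\right) - 1\right) 33 \cdot \frac{1}{3736} + \frac{1}{\left(-2720\right) \left(66 + 685\right)} = \left(-72 - 1\right) 33 \cdot \frac{1}{3736} - \frac{1}{2720 \cdot 751} = \left(-73\right) 33 \cdot \frac{1}{3736} - \frac{1}{2042720} = \left(-2409\right) \frac{1}{3736} - \frac{1}{2042720} = - \frac{2409}{3736} - \frac{1}{2042720} = - \frac{615114527}{953950240}$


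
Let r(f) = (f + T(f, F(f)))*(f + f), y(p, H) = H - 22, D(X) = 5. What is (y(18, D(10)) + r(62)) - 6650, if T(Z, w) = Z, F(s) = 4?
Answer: 8709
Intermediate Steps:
y(p, H) = -22 + H
r(f) = 4*f² (r(f) = (f + f)*(f + f) = (2*f)*(2*f) = 4*f²)
(y(18, D(10)) + r(62)) - 6650 = ((-22 + 5) + 4*62²) - 6650 = (-17 + 4*3844) - 6650 = (-17 + 15376) - 6650 = 15359 - 6650 = 8709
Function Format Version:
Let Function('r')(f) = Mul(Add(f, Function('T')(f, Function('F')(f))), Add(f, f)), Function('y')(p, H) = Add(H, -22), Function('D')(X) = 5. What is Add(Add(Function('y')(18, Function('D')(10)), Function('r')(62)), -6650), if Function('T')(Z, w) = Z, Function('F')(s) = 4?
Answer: 8709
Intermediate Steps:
Function('y')(p, H) = Add(-22, H)
Function('r')(f) = Mul(4, Pow(f, 2)) (Function('r')(f) = Mul(Add(f, f), Add(f, f)) = Mul(Mul(2, f), Mul(2, f)) = Mul(4, Pow(f, 2)))
Add(Add(Function('y')(18, Function('D')(10)), Function('r')(62)), -6650) = Add(Add(Add(-22, 5), Mul(4, Pow(62, 2))), -6650) = Add(Add(-17, Mul(4, 3844)), -6650) = Add(Add(-17, 15376), -6650) = Add(15359, -6650) = 8709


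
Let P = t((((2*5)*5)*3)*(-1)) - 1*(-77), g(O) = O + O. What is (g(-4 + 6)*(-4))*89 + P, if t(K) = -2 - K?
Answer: -1199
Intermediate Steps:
g(O) = 2*O
P = 225 (P = (-2 - ((2*5)*5)*3*(-1)) - 1*(-77) = (-2 - (10*5)*3*(-1)) + 77 = (-2 - 50*3*(-1)) + 77 = (-2 - 150*(-1)) + 77 = (-2 - 1*(-150)) + 77 = (-2 + 150) + 77 = 148 + 77 = 225)
(g(-4 + 6)*(-4))*89 + P = ((2*(-4 + 6))*(-4))*89 + 225 = ((2*2)*(-4))*89 + 225 = (4*(-4))*89 + 225 = -16*89 + 225 = -1424 + 225 = -1199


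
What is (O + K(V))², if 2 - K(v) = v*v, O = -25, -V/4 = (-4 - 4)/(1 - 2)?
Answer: 1096209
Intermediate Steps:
V = -32 (V = -4*(-4 - 4)/(1 - 2) = -(-32)/(-1) = -(-32)*(-1) = -4*8 = -32)
K(v) = 2 - v² (K(v) = 2 - v*v = 2 - v²)
(O + K(V))² = (-25 + (2 - 1*(-32)²))² = (-25 + (2 - 1*1024))² = (-25 + (2 - 1024))² = (-25 - 1022)² = (-1047)² = 1096209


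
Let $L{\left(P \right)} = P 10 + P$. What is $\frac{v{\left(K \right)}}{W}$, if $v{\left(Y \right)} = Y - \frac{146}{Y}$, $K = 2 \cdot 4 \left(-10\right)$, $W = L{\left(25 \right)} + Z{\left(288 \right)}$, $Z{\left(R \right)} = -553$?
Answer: $\frac{3127}{11120} \approx 0.28121$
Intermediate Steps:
$L{\left(P \right)} = 11 P$ ($L{\left(P \right)} = 10 P + P = 11 P$)
$W = -278$ ($W = 11 \cdot 25 - 553 = 275 - 553 = -278$)
$K = -80$ ($K = 8 \left(-10\right) = -80$)
$\frac{v{\left(K \right)}}{W} = \frac{-80 - \frac{146}{-80}}{-278} = \left(-80 - - \frac{73}{40}\right) \left(- \frac{1}{278}\right) = \left(-80 + \frac{73}{40}\right) \left(- \frac{1}{278}\right) = \left(- \frac{3127}{40}\right) \left(- \frac{1}{278}\right) = \frac{3127}{11120}$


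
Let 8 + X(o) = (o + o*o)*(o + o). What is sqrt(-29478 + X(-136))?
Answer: I*sqrt(5023406) ≈ 2241.3*I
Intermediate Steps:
X(o) = -8 + 2*o*(o + o**2) (X(o) = -8 + (o + o*o)*(o + o) = -8 + (o + o**2)*(2*o) = -8 + 2*o*(o + o**2))
sqrt(-29478 + X(-136)) = sqrt(-29478 + (-8 + 2*(-136)**2 + 2*(-136)**3)) = sqrt(-29478 + (-8 + 2*18496 + 2*(-2515456))) = sqrt(-29478 + (-8 + 36992 - 5030912)) = sqrt(-29478 - 4993928) = sqrt(-5023406) = I*sqrt(5023406)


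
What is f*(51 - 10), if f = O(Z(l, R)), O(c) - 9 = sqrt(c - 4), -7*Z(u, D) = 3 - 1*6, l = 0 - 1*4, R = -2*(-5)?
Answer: 369 + 205*I*sqrt(7)/7 ≈ 369.0 + 77.483*I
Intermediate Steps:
R = 10
l = -4 (l = 0 - 4 = -4)
Z(u, D) = 3/7 (Z(u, D) = -(3 - 1*6)/7 = -(3 - 6)/7 = -1/7*(-3) = 3/7)
O(c) = 9 + sqrt(-4 + c) (O(c) = 9 + sqrt(c - 4) = 9 + sqrt(-4 + c))
f = 9 + 5*I*sqrt(7)/7 (f = 9 + sqrt(-4 + 3/7) = 9 + sqrt(-25/7) = 9 + 5*I*sqrt(7)/7 ≈ 9.0 + 1.8898*I)
f*(51 - 10) = (9 + 5*I*sqrt(7)/7)*(51 - 10) = (9 + 5*I*sqrt(7)/7)*41 = 369 + 205*I*sqrt(7)/7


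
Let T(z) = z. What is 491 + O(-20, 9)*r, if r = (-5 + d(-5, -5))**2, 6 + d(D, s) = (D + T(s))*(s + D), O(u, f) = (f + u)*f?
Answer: -783688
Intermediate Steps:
O(u, f) = f*(f + u)
d(D, s) = -6 + (D + s)**2 (d(D, s) = -6 + (D + s)*(s + D) = -6 + (D + s)*(D + s) = -6 + (D + s)**2)
r = 7921 (r = (-5 + (-6 + (-5)**2 + (-5)**2 + 2*(-5)*(-5)))**2 = (-5 + (-6 + 25 + 25 + 50))**2 = (-5 + 94)**2 = 89**2 = 7921)
491 + O(-20, 9)*r = 491 + (9*(9 - 20))*7921 = 491 + (9*(-11))*7921 = 491 - 99*7921 = 491 - 784179 = -783688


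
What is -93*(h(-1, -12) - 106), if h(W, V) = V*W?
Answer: 8742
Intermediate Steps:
-93*(h(-1, -12) - 106) = -93*(-12*(-1) - 106) = -93*(12 - 106) = -93*(-94) = 8742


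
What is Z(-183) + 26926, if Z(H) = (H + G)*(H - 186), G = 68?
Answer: 69361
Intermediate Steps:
Z(H) = (-186 + H)*(68 + H) (Z(H) = (H + 68)*(H - 186) = (68 + H)*(-186 + H) = (-186 + H)*(68 + H))
Z(-183) + 26926 = (-12648 + (-183)² - 118*(-183)) + 26926 = (-12648 + 33489 + 21594) + 26926 = 42435 + 26926 = 69361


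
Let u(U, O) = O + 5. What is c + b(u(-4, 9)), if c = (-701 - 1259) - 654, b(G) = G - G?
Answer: -2614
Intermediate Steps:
u(U, O) = 5 + O
b(G) = 0
c = -2614 (c = -1960 - 654 = -2614)
c + b(u(-4, 9)) = -2614 + 0 = -2614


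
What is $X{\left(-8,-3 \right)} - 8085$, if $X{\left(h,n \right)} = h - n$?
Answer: $-8090$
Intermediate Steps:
$X{\left(-8,-3 \right)} - 8085 = \left(-8 - -3\right) - 8085 = \left(-8 + 3\right) - 8085 = -5 - 8085 = -8090$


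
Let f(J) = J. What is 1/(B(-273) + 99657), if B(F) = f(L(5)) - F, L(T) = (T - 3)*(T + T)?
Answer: 1/99950 ≈ 1.0005e-5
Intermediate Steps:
L(T) = 2*T*(-3 + T) (L(T) = (-3 + T)*(2*T) = 2*T*(-3 + T))
B(F) = 20 - F (B(F) = 2*5*(-3 + 5) - F = 2*5*2 - F = 20 - F)
1/(B(-273) + 99657) = 1/((20 - 1*(-273)) + 99657) = 1/((20 + 273) + 99657) = 1/(293 + 99657) = 1/99950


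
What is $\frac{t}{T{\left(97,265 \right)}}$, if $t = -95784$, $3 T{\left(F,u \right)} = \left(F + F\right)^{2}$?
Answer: $- \frac{71838}{9409} \approx -7.635$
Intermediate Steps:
$T{\left(F,u \right)} = \frac{4 F^{2}}{3}$ ($T{\left(F,u \right)} = \frac{\left(F + F\right)^{2}}{3} = \frac{\left(2 F\right)^{2}}{3} = \frac{4 F^{2}}{3}$)
$\frac{t}{T{\left(97,265 \right)}} = - \frac{95784}{\frac{4}{3} \cdot 97^{2}} = - \frac{95784}{\frac{4}{3} \cdot 9409} = - \frac{95784}{\frac{37636}{3}} = \left(-95784\right) \frac{3}{37636} = - \frac{71838}{9409}$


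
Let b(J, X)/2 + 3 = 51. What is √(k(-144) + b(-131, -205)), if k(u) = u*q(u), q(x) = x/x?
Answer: 4*I*√3 ≈ 6.9282*I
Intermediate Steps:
b(J, X) = 96 (b(J, X) = -6 + 2*51 = -6 + 102 = 96)
q(x) = 1
k(u) = u (k(u) = u*1 = u)
√(k(-144) + b(-131, -205)) = √(-144 + 96) = √(-48) = 4*I*√3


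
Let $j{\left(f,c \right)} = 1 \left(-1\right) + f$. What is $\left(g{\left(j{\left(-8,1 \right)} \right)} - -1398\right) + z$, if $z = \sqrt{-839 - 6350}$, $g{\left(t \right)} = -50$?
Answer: $1348 + i \sqrt{7189} \approx 1348.0 + 84.788 i$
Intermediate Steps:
$j{\left(f,c \right)} = -1 + f$
$z = i \sqrt{7189}$ ($z = \sqrt{-7189} = i \sqrt{7189} \approx 84.788 i$)
$\left(g{\left(j{\left(-8,1 \right)} \right)} - -1398\right) + z = \left(-50 - -1398\right) + i \sqrt{7189} = \left(-50 + 1398\right) + i \sqrt{7189} = 1348 + i \sqrt{7189}$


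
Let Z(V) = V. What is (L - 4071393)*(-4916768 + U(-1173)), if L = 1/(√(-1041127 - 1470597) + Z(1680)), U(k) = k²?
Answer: 409029342167999631/28373 + 75337*I*√627931/56746 ≈ 1.4416e+13 + 1052.0*I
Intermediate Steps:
L = 1/(1680 + 2*I*√627931) (L = 1/(√(-1041127 - 1470597) + 1680) = 1/(√(-2511724) + 1680) = 1/(2*I*√627931 + 1680) = 1/(1680 + 2*I*√627931) ≈ 0.00031495 - 0.00029711*I)
(L - 4071393)*(-4916768 + U(-1173)) = ((420/1333531 - I*√627931/2667062) - 4071393)*(-4916768 + (-1173)²) = (-5429328778263/1333531 - I*√627931/2667062)*(-4916768 + 1375929) = (-5429328778263/1333531 - I*√627931/2667062)*(-3540839) = 409029342167999631/28373 + 75337*I*√627931/56746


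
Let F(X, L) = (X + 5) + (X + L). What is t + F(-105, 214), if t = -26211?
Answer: -26202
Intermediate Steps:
F(X, L) = 5 + L + 2*X (F(X, L) = (5 + X) + (L + X) = 5 + L + 2*X)
t + F(-105, 214) = -26211 + (5 + 214 + 2*(-105)) = -26211 + (5 + 214 - 210) = -26211 + 9 = -26202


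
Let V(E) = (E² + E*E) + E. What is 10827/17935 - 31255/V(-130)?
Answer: -5600381/17253470 ≈ -0.32459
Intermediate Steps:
V(E) = E + 2*E² (V(E) = (E² + E²) + E = 2*E² + E = E + 2*E²)
10827/17935 - 31255/V(-130) = 10827/17935 - 31255*(-1/(130*(1 + 2*(-130)))) = 10827*(1/17935) - 31255*(-1/(130*(1 - 260))) = 10827/17935 - 31255/((-130*(-259))) = 10827/17935 - 31255/33670 = 10827/17935 - 31255*1/33670 = 10827/17935 - 893/962 = -5600381/17253470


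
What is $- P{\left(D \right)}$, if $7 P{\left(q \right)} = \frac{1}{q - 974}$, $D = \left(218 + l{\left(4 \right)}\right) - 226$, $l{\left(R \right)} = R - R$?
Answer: $\frac{1}{6874} \approx 0.00014548$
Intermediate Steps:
$l{\left(R \right)} = 0$
$D = -8$ ($D = \left(218 + 0\right) - 226 = 218 - 226 = -8$)
$P{\left(q \right)} = \frac{1}{7 \left(-974 + q\right)}$ ($P{\left(q \right)} = \frac{1}{7 \left(q - 974\right)} = \frac{1}{7 \left(-974 + q\right)}$)
$- P{\left(D \right)} = - \frac{1}{7 \left(-974 - 8\right)} = - \frac{1}{7 \left(-982\right)} = - \frac{-1}{7 \cdot 982} = \left(-1\right) \left(- \frac{1}{6874}\right) = \frac{1}{6874}$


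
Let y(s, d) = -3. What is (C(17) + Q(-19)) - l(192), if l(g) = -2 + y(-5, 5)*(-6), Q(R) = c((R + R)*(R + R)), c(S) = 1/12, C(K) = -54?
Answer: -839/12 ≈ -69.917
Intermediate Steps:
c(S) = 1/12
Q(R) = 1/12
l(g) = 16 (l(g) = -2 - 3*(-6) = -2 + 18 = 16)
(C(17) + Q(-19)) - l(192) = (-54 + 1/12) - 1*16 = -647/12 - 16 = -839/12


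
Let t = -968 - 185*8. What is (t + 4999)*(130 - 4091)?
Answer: -10104511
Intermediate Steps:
t = -2448 (t = -968 - 1*1480 = -968 - 1480 = -2448)
(t + 4999)*(130 - 4091) = (-2448 + 4999)*(130 - 4091) = 2551*(-3961) = -10104511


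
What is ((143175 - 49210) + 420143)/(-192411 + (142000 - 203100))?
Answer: -514108/253511 ≈ -2.0280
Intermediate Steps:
((143175 - 49210) + 420143)/(-192411 + (142000 - 203100)) = (93965 + 420143)/(-192411 - 61100) = 514108/(-253511) = 514108*(-1/253511) = -514108/253511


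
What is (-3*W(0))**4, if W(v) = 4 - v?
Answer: 20736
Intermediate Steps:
(-3*W(0))**4 = (-3*(4 - 1*0))**4 = (-3*(4 + 0))**4 = (-3*4)**4 = (-12)**4 = 20736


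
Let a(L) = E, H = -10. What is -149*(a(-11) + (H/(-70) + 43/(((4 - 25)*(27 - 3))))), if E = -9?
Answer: 671543/504 ≈ 1332.4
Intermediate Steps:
a(L) = -9
-149*(a(-11) + (H/(-70) + 43/(((4 - 25)*(27 - 3))))) = -149*(-9 + (-10/(-70) + 43/(((4 - 25)*(27 - 3))))) = -149*(-9 + (-10*(-1/70) + 43/((-21*24)))) = -149*(-9 + (1/7 + 43/(-504))) = -149*(-9 + (1/7 + 43*(-1/504))) = -149*(-9 + (1/7 - 43/504)) = -149*(-9 + 29/504) = -149*(-4507/504) = 671543/504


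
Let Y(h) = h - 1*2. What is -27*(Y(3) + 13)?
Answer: -378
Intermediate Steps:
Y(h) = -2 + h (Y(h) = h - 2 = -2 + h)
-27*(Y(3) + 13) = -27*((-2 + 3) + 13) = -27*(1 + 13) = -27*14 = -378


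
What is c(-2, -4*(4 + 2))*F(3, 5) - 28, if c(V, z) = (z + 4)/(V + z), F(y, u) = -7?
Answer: -434/13 ≈ -33.385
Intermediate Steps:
c(V, z) = (4 + z)/(V + z)
c(-2, -4*(4 + 2))*F(3, 5) - 28 = ((4 - 4*(4 + 2))/(-2 - 4*(4 + 2)))*(-7) - 28 = ((4 - 4*6)/(-2 - 4*6))*(-7) - 28 = ((4 - 24)/(-2 - 24))*(-7) - 28 = (-20/(-26))*(-7) - 28 = -1/26*(-20)*(-7) - 28 = (10/13)*(-7) - 28 = -70/13 - 28 = -434/13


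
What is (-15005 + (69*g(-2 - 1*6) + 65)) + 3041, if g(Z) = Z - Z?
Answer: -11899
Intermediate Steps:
g(Z) = 0
(-15005 + (69*g(-2 - 1*6) + 65)) + 3041 = (-15005 + (69*0 + 65)) + 3041 = (-15005 + (0 + 65)) + 3041 = (-15005 + 65) + 3041 = -14940 + 3041 = -11899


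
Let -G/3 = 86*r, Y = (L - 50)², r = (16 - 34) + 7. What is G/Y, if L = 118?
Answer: 1419/2312 ≈ 0.61375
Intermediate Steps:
r = -11 (r = -18 + 7 = -11)
Y = 4624 (Y = (118 - 50)² = 68² = 4624)
G = 2838 (G = -258*(-11) = -3*(-946) = 2838)
G/Y = 2838/4624 = 2838*(1/4624) = 1419/2312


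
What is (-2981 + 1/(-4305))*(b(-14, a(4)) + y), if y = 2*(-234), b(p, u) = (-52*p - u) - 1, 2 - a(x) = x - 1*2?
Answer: -474828622/615 ≈ -7.7208e+5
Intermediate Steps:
a(x) = 4 - x (a(x) = 2 - (x - 1*2) = 2 - (x - 2) = 2 - (-2 + x) = 2 + (2 - x) = 4 - x)
b(p, u) = -1 - u - 52*p (b(p, u) = (-u - 52*p) - 1 = -1 - u - 52*p)
y = -468
(-2981 + 1/(-4305))*(b(-14, a(4)) + y) = (-2981 + 1/(-4305))*((-1 - (4 - 1*4) - 52*(-14)) - 468) = (-2981 - 1/4305)*((-1 - (4 - 4) + 728) - 468) = -12833206*((-1 - 1*0 + 728) - 468)/4305 = -12833206*((-1 + 0 + 728) - 468)/4305 = -12833206*(727 - 468)/4305 = -12833206/4305*259 = -474828622/615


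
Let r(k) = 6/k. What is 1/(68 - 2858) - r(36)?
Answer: -233/1395 ≈ -0.16703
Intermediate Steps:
1/(68 - 2858) - r(36) = 1/(68 - 2858) - 6/36 = 1/(-2790) - 6/36 = -1/2790 - 1*1/6 = -1/2790 - 1/6 = -233/1395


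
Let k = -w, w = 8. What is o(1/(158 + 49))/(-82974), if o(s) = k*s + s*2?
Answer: 1/2862603 ≈ 3.4933e-7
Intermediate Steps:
k = -8 (k = -1*8 = -8)
o(s) = -6*s (o(s) = -8*s + s*2 = -8*s + 2*s = -6*s)
o(1/(158 + 49))/(-82974) = -6/(158 + 49)/(-82974) = -6/207*(-1/82974) = -6*1/207*(-1/82974) = -2/69*(-1/82974) = 1/2862603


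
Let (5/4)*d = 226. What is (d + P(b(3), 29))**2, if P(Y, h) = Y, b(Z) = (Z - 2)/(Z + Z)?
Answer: 29474041/900 ≈ 32749.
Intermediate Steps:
b(Z) = (-2 + Z)/(2*Z) (b(Z) = (-2 + Z)/((2*Z)) = (-2 + Z)*(1/(2*Z)) = (-2 + Z)/(2*Z))
d = 904/5 (d = (4/5)*226 = 904/5 ≈ 180.80)
(d + P(b(3), 29))**2 = (904/5 + (1/2)*(-2 + 3)/3)**2 = (904/5 + (1/2)*(1/3)*1)**2 = (904/5 + 1/6)**2 = (5429/30)**2 = 29474041/900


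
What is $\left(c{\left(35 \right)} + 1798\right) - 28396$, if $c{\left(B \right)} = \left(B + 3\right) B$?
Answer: $-25268$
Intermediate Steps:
$c{\left(B \right)} = B \left(3 + B\right)$ ($c{\left(B \right)} = \left(3 + B\right) B = B \left(3 + B\right)$)
$\left(c{\left(35 \right)} + 1798\right) - 28396 = \left(35 \left(3 + 35\right) + 1798\right) - 28396 = \left(35 \cdot 38 + 1798\right) - 28396 = \left(1330 + 1798\right) - 28396 = 3128 - 28396 = -25268$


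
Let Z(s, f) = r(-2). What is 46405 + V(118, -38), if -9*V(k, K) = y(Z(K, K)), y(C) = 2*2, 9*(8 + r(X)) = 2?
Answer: 417641/9 ≈ 46405.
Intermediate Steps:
r(X) = -70/9 (r(X) = -8 + (1/9)*2 = -8 + 2/9 = -70/9)
Z(s, f) = -70/9
y(C) = 4
V(k, K) = -4/9 (V(k, K) = -1/9*4 = -4/9)
46405 + V(118, -38) = 46405 - 4/9 = 417641/9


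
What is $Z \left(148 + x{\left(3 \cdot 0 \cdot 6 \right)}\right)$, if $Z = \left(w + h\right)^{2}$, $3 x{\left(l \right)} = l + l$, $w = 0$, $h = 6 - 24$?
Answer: $47952$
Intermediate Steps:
$h = -18$ ($h = 6 - 24 = -18$)
$x{\left(l \right)} = \frac{2 l}{3}$ ($x{\left(l \right)} = \frac{l + l}{3} = \frac{2 l}{3}$)
$Z = 324$ ($Z = \left(0 - 18\right)^{2} = \left(-18\right)^{2} = 324$)
$Z \left(148 + x{\left(3 \cdot 0 \cdot 6 \right)}\right) = 324 \left(148 + \frac{2 \cdot 3 \cdot 0 \cdot 6}{3}\right) = 324 \left(148 + \frac{2 \cdot 0 \cdot 6}{3}\right) = 324 \left(148 + \frac{2}{3} \cdot 0\right) = 324 \left(148 + 0\right) = 324 \cdot 148 = 47952$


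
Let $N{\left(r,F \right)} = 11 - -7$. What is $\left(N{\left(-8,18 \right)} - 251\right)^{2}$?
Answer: $54289$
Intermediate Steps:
$N{\left(r,F \right)} = 18$ ($N{\left(r,F \right)} = 11 + 7 = 18$)
$\left(N{\left(-8,18 \right)} - 251\right)^{2} = \left(18 - 251\right)^{2} = \left(-233\right)^{2} = 54289$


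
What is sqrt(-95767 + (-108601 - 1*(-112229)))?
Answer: I*sqrt(92139) ≈ 303.54*I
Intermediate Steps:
sqrt(-95767 + (-108601 - 1*(-112229))) = sqrt(-95767 + (-108601 + 112229)) = sqrt(-95767 + 3628) = sqrt(-92139) = I*sqrt(92139)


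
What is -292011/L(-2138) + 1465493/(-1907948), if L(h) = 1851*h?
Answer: -873742647251/1258430986204 ≈ -0.69431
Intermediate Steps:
-292011/L(-2138) + 1465493/(-1907948) = -292011/(1851*(-2138)) + 1465493/(-1907948) = -292011/(-3957438) + 1465493*(-1/1907948) = -292011*(-1/3957438) - 1465493/1907948 = 97337/1319146 - 1465493/1907948 = -873742647251/1258430986204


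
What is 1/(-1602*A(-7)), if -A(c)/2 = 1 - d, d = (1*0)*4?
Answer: 1/3204 ≈ 0.00031211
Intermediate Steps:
d = 0 (d = 0*4 = 0)
A(c) = -2 (A(c) = -2*(1 - 1*0) = -2*(1 + 0) = -2*1 = -2)
1/(-1602*A(-7)) = 1/(-1602*(-2)) = 1/3204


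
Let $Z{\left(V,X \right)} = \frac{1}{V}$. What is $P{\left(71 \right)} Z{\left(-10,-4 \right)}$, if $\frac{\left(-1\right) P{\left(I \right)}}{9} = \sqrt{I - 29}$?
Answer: $\frac{9 \sqrt{42}}{10} \approx 5.8327$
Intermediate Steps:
$P{\left(I \right)} = - 9 \sqrt{-29 + I}$ ($P{\left(I \right)} = - 9 \sqrt{I - 29} = - 9 \sqrt{-29 + I}$)
$P{\left(71 \right)} Z{\left(-10,-4 \right)} = \frac{\left(-9\right) \sqrt{-29 + 71}}{-10} = - 9 \sqrt{42} \left(- \frac{1}{10}\right) = \frac{9 \sqrt{42}}{10}$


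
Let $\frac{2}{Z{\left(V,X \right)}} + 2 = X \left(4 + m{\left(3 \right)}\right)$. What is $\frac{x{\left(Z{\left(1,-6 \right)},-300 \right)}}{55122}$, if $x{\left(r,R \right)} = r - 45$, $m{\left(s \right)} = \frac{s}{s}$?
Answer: $- \frac{721}{881952} \approx -0.0008175$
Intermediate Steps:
$m{\left(s \right)} = 1$
$Z{\left(V,X \right)} = \frac{2}{-2 + 5 X}$ ($Z{\left(V,X \right)} = \frac{2}{-2 + X \left(4 + 1\right)} = \frac{2}{-2 + X 5} = \frac{2}{-2 + 5 X}$)
$x{\left(r,R \right)} = -45 + r$
$\frac{x{\left(Z{\left(1,-6 \right)},-300 \right)}}{55122} = \frac{-45 + \frac{2}{-2 + 5 \left(-6\right)}}{55122} = \left(-45 + \frac{2}{-2 - 30}\right) \frac{1}{55122} = \left(-45 + \frac{2}{-32}\right) \frac{1}{55122} = \left(-45 + 2 \left(- \frac{1}{32}\right)\right) \frac{1}{55122} = \left(-45 - \frac{1}{16}\right) \frac{1}{55122} = \left(- \frac{721}{16}\right) \frac{1}{55122} = - \frac{721}{881952}$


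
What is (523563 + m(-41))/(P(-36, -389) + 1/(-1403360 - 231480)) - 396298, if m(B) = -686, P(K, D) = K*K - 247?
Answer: -678775308982702/1714947159 ≈ -3.9580e+5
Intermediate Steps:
P(K, D) = -247 + K**2 (P(K, D) = K**2 - 247 = -247 + K**2)
(523563 + m(-41))/(P(-36, -389) + 1/(-1403360 - 231480)) - 396298 = (523563 - 686)/((-247 + (-36)**2) + 1/(-1403360 - 231480)) - 396298 = 522877/((-247 + 1296) + 1/(-1634840)) - 396298 = 522877/(1049 - 1/1634840) - 396298 = 522877/(1714947159/1634840) - 396298 = 522877*(1634840/1714947159) - 396298 = 854820234680/1714947159 - 396298 = -678775308982702/1714947159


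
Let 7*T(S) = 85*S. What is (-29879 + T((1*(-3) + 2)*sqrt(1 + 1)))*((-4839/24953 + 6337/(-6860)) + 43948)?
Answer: -224771379657630181/171177580 - 127886256373363*sqrt(2)/239648612 ≈ -1.3138e+9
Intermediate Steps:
T(S) = 85*S/7 (T(S) = (85*S)/7 = 85*S/7)
(-29879 + T((1*(-3) + 2)*sqrt(1 + 1)))*((-4839/24953 + 6337/(-6860)) + 43948) = (-29879 + 85*((1*(-3) + 2)*sqrt(1 + 1))/7)*((-4839/24953 + 6337/(-6860)) + 43948) = (-29879 + 85*((-3 + 2)*sqrt(2))/7)*((-4839*1/24953 + 6337*(-1/6860)) + 43948) = (-29879 + 85*(-sqrt(2))/7)*((-4839/24953 - 6337/6860) + 43948) = (-29879 - 85*sqrt(2)/7)*(-191322701/171177580 + 43948) = (-29879 - 85*sqrt(2)/7)*(7522720963139/171177580) = -224771379657630181/171177580 - 127886256373363*sqrt(2)/239648612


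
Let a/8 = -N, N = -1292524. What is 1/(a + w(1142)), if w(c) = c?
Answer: 1/10341334 ≈ 9.6699e-8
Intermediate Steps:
a = 10340192 (a = 8*(-1*(-1292524)) = 8*1292524 = 10340192)
1/(a + w(1142)) = 1/(10340192 + 1142) = 1/10341334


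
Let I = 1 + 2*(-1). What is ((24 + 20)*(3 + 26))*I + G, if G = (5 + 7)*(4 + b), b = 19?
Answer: -1000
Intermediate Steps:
G = 276 (G = (5 + 7)*(4 + 19) = 12*23 = 276)
I = -1 (I = 1 - 2 = -1)
((24 + 20)*(3 + 26))*I + G = ((24 + 20)*(3 + 26))*(-1) + 276 = (44*29)*(-1) + 276 = 1276*(-1) + 276 = -1276 + 276 = -1000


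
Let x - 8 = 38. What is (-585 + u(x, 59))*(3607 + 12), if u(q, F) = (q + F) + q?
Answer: -1570646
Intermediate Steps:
x = 46 (x = 8 + 38 = 46)
u(q, F) = F + 2*q (u(q, F) = (F + q) + q = F + 2*q)
(-585 + u(x, 59))*(3607 + 12) = (-585 + (59 + 2*46))*(3607 + 12) = (-585 + (59 + 92))*3619 = (-585 + 151)*3619 = -434*3619 = -1570646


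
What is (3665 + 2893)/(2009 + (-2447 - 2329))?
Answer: -6558/2767 ≈ -2.3701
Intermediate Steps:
(3665 + 2893)/(2009 + (-2447 - 2329)) = 6558/(2009 - 4776) = 6558/(-2767) = 6558*(-1/2767) = -6558/2767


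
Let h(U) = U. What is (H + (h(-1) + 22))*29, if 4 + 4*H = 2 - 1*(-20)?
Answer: 1479/2 ≈ 739.50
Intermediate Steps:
H = 9/2 (H = -1 + (2 - 1*(-20))/4 = -1 + (2 + 20)/4 = -1 + (1/4)*22 = -1 + 11/2 = 9/2 ≈ 4.5000)
(H + (h(-1) + 22))*29 = (9/2 + (-1 + 22))*29 = (9/2 + 21)*29 = (51/2)*29 = 1479/2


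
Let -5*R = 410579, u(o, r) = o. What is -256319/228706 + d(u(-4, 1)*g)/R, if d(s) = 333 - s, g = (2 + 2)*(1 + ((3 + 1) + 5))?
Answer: -105802958991/93901880774 ≈ -1.1267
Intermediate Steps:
R = -410579/5 (R = -1/5*410579 = -410579/5 ≈ -82116.)
g = 40 (g = 4*(1 + (4 + 5)) = 4*(1 + 9) = 4*10 = 40)
-256319/228706 + d(u(-4, 1)*g)/R = -256319/228706 + (333 - (-4)*40)/(-410579/5) = -256319*1/228706 + (333 - 1*(-160))*(-5/410579) = -256319/228706 + (333 + 160)*(-5/410579) = -256319/228706 + 493*(-5/410579) = -256319/228706 - 2465/410579 = -105802958991/93901880774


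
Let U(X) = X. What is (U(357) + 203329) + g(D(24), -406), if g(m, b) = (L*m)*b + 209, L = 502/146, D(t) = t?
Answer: 12438591/73 ≈ 1.7039e+5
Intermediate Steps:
L = 251/73 (L = 502*(1/146) = 251/73 ≈ 3.4384)
g(m, b) = 209 + 251*b*m/73 (g(m, b) = (251*m/73)*b + 209 = 251*b*m/73 + 209 = 209 + 251*b*m/73)
(U(357) + 203329) + g(D(24), -406) = (357 + 203329) + (209 + (251/73)*(-406)*24) = 203686 + (209 - 2445744/73) = 203686 - 2430487/73 = 12438591/73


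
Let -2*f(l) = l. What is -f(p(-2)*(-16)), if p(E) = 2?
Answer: -16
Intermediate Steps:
f(l) = -l/2
-f(p(-2)*(-16)) = -(-1)*2*(-16)/2 = -(-1)*(-32)/2 = -1*16 = -16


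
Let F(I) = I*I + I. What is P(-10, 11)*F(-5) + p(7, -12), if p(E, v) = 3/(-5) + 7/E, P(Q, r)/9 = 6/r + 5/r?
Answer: 902/5 ≈ 180.40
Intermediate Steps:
P(Q, r) = 99/r (P(Q, r) = 9*(6/r + 5/r) = 9*(11/r) = 99/r)
p(E, v) = -⅗ + 7/E (p(E, v) = 3*(-⅕) + 7/E = -⅗ + 7/E)
F(I) = I + I² (F(I) = I² + I = I + I²)
P(-10, 11)*F(-5) + p(7, -12) = (99/11)*(-5*(1 - 5)) + (-⅗ + 7/7) = (99*(1/11))*(-5*(-4)) + (-⅗ + 7*(⅐)) = 9*20 + (-⅗ + 1) = 180 + ⅖ = 902/5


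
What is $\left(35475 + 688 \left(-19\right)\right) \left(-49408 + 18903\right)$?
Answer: $-683403515$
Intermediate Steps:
$\left(35475 + 688 \left(-19\right)\right) \left(-49408 + 18903\right) = \left(35475 - 13072\right) \left(-30505\right) = 22403 \left(-30505\right) = -683403515$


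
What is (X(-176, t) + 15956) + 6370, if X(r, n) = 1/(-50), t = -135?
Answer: 1116299/50 ≈ 22326.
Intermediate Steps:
X(r, n) = -1/50
(X(-176, t) + 15956) + 6370 = (-1/50 + 15956) + 6370 = 797799/50 + 6370 = 1116299/50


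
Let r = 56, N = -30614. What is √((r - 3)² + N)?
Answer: I*√27805 ≈ 166.75*I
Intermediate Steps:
√((r - 3)² + N) = √((56 - 3)² - 30614) = √(53² - 30614) = √(2809 - 30614) = √(-27805) = I*√27805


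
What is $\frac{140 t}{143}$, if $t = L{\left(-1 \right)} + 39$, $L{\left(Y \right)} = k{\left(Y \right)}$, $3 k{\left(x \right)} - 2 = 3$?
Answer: $\frac{17080}{429} \approx 39.814$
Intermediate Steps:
$k{\left(x \right)} = \frac{5}{3}$ ($k{\left(x \right)} = \frac{2}{3} + \frac{1}{3} \cdot 3 = \frac{2}{3} + 1 = \frac{5}{3}$)
$L{\left(Y \right)} = \frac{5}{3}$
$t = \frac{122}{3}$ ($t = \frac{5}{3} + 39 = \frac{122}{3} \approx 40.667$)
$\frac{140 t}{143} = \frac{140 \cdot \frac{122}{3}}{143} = \frac{17080}{3} \cdot \frac{1}{143} = \frac{17080}{429}$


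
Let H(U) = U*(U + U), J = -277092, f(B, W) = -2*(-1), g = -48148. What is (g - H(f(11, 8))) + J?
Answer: -325248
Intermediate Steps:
f(B, W) = 2
H(U) = 2*U² (H(U) = U*(2*U) = 2*U²)
(g - H(f(11, 8))) + J = (-48148 - 2*2²) - 277092 = (-48148 - 2*4) - 277092 = (-48148 - 1*8) - 277092 = (-48148 - 8) - 277092 = -48156 - 277092 = -325248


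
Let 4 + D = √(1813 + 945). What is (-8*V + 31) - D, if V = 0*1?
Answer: 35 - √2758 ≈ -17.517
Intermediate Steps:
V = 0
D = -4 + √2758 (D = -4 + √(1813 + 945) = -4 + √2758 ≈ 48.517)
(-8*V + 31) - D = (-8*0 + 31) - (-4 + √2758) = (0 + 31) + (4 - √2758) = 31 + (4 - √2758) = 35 - √2758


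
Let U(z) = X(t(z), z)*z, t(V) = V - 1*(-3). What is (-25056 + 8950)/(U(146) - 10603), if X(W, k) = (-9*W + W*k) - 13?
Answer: -16106/2967797 ≈ -0.0054269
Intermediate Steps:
t(V) = 3 + V (t(V) = V + 3 = 3 + V)
X(W, k) = -13 - 9*W + W*k
U(z) = z*(-40 - 9*z + z*(3 + z)) (U(z) = (-13 - 9*(3 + z) + (3 + z)*z)*z = (-13 + (-27 - 9*z) + z*(3 + z))*z = (-40 - 9*z + z*(3 + z))*z = z*(-40 - 9*z + z*(3 + z)))
(-25056 + 8950)/(U(146) - 10603) = (-25056 + 8950)/(146*(-40 + 146² - 6*146) - 10603) = -16106/(146*(-40 + 21316 - 876) - 10603) = -16106/(146*20400 - 10603) = -16106/(2978400 - 10603) = -16106/2967797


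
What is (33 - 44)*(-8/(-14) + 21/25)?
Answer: -2717/175 ≈ -15.526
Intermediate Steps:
(33 - 44)*(-8/(-14) + 21/25) = -11*(-8*(-1/14) + 21*(1/25)) = -11*(4/7 + 21/25) = -11*247/175 = -2717/175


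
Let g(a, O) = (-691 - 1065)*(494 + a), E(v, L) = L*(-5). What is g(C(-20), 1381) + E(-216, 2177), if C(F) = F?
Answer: -843229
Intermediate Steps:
E(v, L) = -5*L
g(a, O) = -867464 - 1756*a (g(a, O) = -1756*(494 + a) = -867464 - 1756*a)
g(C(-20), 1381) + E(-216, 2177) = (-867464 - 1756*(-20)) - 5*2177 = (-867464 + 35120) - 10885 = -832344 - 10885 = -843229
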